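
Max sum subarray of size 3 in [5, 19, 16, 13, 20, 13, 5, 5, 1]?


[0:3]: 40
[1:4]: 48
[2:5]: 49
[3:6]: 46
[4:7]: 38
[5:8]: 23
[6:9]: 11

Max: 49 at [2:5]


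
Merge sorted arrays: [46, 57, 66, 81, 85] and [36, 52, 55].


Take 36 from B
Take 46 from A
Take 52 from B
Take 55 from B

Merged: [36, 46, 52, 55, 57, 66, 81, 85]


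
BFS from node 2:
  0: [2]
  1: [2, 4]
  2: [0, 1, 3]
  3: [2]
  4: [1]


Visit 2, enqueue [0, 1, 3]
Visit 0, enqueue []
Visit 1, enqueue [4]
Visit 3, enqueue []
Visit 4, enqueue []

BFS order: [2, 0, 1, 3, 4]


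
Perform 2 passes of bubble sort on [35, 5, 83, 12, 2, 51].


Initial: [35, 5, 83, 12, 2, 51]
Pass 1: [5, 35, 12, 2, 51, 83] (4 swaps)
Pass 2: [5, 12, 2, 35, 51, 83] (2 swaps)

After 2 passes: [5, 12, 2, 35, 51, 83]


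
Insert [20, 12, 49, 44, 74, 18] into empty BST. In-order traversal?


Insert 20: root
Insert 12: L from 20
Insert 49: R from 20
Insert 44: R from 20 -> L from 49
Insert 74: R from 20 -> R from 49
Insert 18: L from 20 -> R from 12

In-order: [12, 18, 20, 44, 49, 74]


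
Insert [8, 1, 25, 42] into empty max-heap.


Insert 8: [8]
Insert 1: [8, 1]
Insert 25: [25, 1, 8]
Insert 42: [42, 25, 8, 1]

Final heap: [42, 25, 8, 1]


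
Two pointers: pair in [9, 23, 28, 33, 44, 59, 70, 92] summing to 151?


lo=0(9)+hi=7(92)=101
lo=1(23)+hi=7(92)=115
lo=2(28)+hi=7(92)=120
lo=3(33)+hi=7(92)=125
lo=4(44)+hi=7(92)=136
lo=5(59)+hi=7(92)=151

Yes: 59+92=151


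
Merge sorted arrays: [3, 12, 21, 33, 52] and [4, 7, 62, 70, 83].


Take 3 from A
Take 4 from B
Take 7 from B
Take 12 from A
Take 21 from A
Take 33 from A
Take 52 from A

Merged: [3, 4, 7, 12, 21, 33, 52, 62, 70, 83]


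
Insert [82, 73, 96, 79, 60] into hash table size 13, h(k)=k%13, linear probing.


Insert 82: h=4 -> slot 4
Insert 73: h=8 -> slot 8
Insert 96: h=5 -> slot 5
Insert 79: h=1 -> slot 1
Insert 60: h=8, 1 probes -> slot 9

Table: [None, 79, None, None, 82, 96, None, None, 73, 60, None, None, None]


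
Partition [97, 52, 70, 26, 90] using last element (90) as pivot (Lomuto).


Pivot: 90
  52 <= 90: swap -> [52, 97, 70, 26, 90]
  70 <= 90: swap -> [52, 70, 97, 26, 90]
  26 <= 90: swap -> [52, 70, 26, 97, 90]
Place pivot at 3: [52, 70, 26, 90, 97]

Partitioned: [52, 70, 26, 90, 97]


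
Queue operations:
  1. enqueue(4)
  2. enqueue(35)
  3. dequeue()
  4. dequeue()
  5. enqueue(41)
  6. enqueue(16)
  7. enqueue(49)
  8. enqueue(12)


enqueue(4) -> [4]
enqueue(35) -> [4, 35]
dequeue()->4, [35]
dequeue()->35, []
enqueue(41) -> [41]
enqueue(16) -> [41, 16]
enqueue(49) -> [41, 16, 49]
enqueue(12) -> [41, 16, 49, 12]

Final queue: [41, 16, 49, 12]


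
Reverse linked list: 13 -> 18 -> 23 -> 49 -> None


Step 1: curr=13, set curr.next=prev(None) | reversed so far: 13
Step 2: curr=18, set curr.next=prev(13) | reversed so far: 18 -> 13
Step 3: curr=23, set curr.next=prev(18) | reversed so far: 23 -> 18 -> 13
Step 4: curr=49, set curr.next=prev(23) | reversed so far: 49 -> 23 -> 18 -> 13

49 -> 23 -> 18 -> 13 -> None


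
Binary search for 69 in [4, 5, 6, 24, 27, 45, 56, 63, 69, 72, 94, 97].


Step 1: lo=0, hi=11, mid=5, val=45
Step 2: lo=6, hi=11, mid=8, val=69

Found at index 8


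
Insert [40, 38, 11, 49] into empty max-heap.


Insert 40: [40]
Insert 38: [40, 38]
Insert 11: [40, 38, 11]
Insert 49: [49, 40, 11, 38]

Final heap: [49, 40, 11, 38]


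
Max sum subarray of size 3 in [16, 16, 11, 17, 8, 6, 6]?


[0:3]: 43
[1:4]: 44
[2:5]: 36
[3:6]: 31
[4:7]: 20

Max: 44 at [1:4]


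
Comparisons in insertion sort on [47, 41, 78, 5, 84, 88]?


Algorithm: insertion sort
Input: [47, 41, 78, 5, 84, 88]
Sorted: [5, 41, 47, 78, 84, 88]

7


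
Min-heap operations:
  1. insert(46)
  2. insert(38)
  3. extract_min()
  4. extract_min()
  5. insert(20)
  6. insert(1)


insert(46) -> [46]
insert(38) -> [38, 46]
extract_min()->38, [46]
extract_min()->46, []
insert(20) -> [20]
insert(1) -> [1, 20]

Final heap: [1, 20]


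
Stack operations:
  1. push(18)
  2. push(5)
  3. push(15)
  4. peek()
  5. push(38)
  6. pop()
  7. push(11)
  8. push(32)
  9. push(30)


push(18) -> [18]
push(5) -> [18, 5]
push(15) -> [18, 5, 15]
peek()->15
push(38) -> [18, 5, 15, 38]
pop()->38, [18, 5, 15]
push(11) -> [18, 5, 15, 11]
push(32) -> [18, 5, 15, 11, 32]
push(30) -> [18, 5, 15, 11, 32, 30]

Final stack: [18, 5, 15, 11, 32, 30]


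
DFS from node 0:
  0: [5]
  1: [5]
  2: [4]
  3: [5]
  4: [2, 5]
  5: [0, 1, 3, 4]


Visit 0, push [5]
Visit 5, push [4, 3, 1]
Visit 1, push []
Visit 3, push []
Visit 4, push [2]
Visit 2, push []

DFS order: [0, 5, 1, 3, 4, 2]


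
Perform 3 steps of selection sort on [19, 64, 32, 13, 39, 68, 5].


Initial: [19, 64, 32, 13, 39, 68, 5]
Step 1: min=5 at 6
  Swap: [5, 64, 32, 13, 39, 68, 19]
Step 2: min=13 at 3
  Swap: [5, 13, 32, 64, 39, 68, 19]
Step 3: min=19 at 6
  Swap: [5, 13, 19, 64, 39, 68, 32]

After 3 steps: [5, 13, 19, 64, 39, 68, 32]


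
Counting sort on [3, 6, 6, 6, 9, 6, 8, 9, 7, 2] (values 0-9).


Input: [3, 6, 6, 6, 9, 6, 8, 9, 7, 2]
Counts: [0, 0, 1, 1, 0, 0, 4, 1, 1, 2]

Sorted: [2, 3, 6, 6, 6, 6, 7, 8, 9, 9]


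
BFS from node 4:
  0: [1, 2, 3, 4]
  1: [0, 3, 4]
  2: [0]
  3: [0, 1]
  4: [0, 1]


Visit 4, enqueue [0, 1]
Visit 0, enqueue [2, 3]
Visit 1, enqueue []
Visit 2, enqueue []
Visit 3, enqueue []

BFS order: [4, 0, 1, 2, 3]


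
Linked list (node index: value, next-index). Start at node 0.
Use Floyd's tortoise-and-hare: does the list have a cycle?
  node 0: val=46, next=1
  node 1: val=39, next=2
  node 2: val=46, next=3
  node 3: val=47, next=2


Floyd's tortoise (slow, +1) and hare (fast, +2):
  init: slow=0, fast=0
  step 1: slow=1, fast=2
  step 2: slow=2, fast=2
  slow == fast at node 2: cycle detected

Cycle: yes


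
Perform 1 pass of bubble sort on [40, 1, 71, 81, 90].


Initial: [40, 1, 71, 81, 90]
Pass 1: [1, 40, 71, 81, 90] (1 swaps)

After 1 pass: [1, 40, 71, 81, 90]


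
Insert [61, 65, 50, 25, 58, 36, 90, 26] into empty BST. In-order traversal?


Insert 61: root
Insert 65: R from 61
Insert 50: L from 61
Insert 25: L from 61 -> L from 50
Insert 58: L from 61 -> R from 50
Insert 36: L from 61 -> L from 50 -> R from 25
Insert 90: R from 61 -> R from 65
Insert 26: L from 61 -> L from 50 -> R from 25 -> L from 36

In-order: [25, 26, 36, 50, 58, 61, 65, 90]


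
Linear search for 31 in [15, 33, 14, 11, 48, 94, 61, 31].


i=0: 15!=31
i=1: 33!=31
i=2: 14!=31
i=3: 11!=31
i=4: 48!=31
i=5: 94!=31
i=6: 61!=31
i=7: 31==31 found!

Found at 7, 8 comps


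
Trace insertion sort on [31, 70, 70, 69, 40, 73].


Initial: [31, 70, 70, 69, 40, 73]
Insert 70: [31, 70, 70, 69, 40, 73]
Insert 70: [31, 70, 70, 69, 40, 73]
Insert 69: [31, 69, 70, 70, 40, 73]
Insert 40: [31, 40, 69, 70, 70, 73]
Insert 73: [31, 40, 69, 70, 70, 73]

Sorted: [31, 40, 69, 70, 70, 73]


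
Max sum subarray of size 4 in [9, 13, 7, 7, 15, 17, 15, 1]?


[0:4]: 36
[1:5]: 42
[2:6]: 46
[3:7]: 54
[4:8]: 48

Max: 54 at [3:7]


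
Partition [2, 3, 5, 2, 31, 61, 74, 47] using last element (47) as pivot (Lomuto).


Pivot: 47
  2 <= 47: advance i (no swap)
  3 <= 47: advance i (no swap)
  5 <= 47: advance i (no swap)
  2 <= 47: advance i (no swap)
  31 <= 47: advance i (no swap)
Place pivot at 5: [2, 3, 5, 2, 31, 47, 74, 61]

Partitioned: [2, 3, 5, 2, 31, 47, 74, 61]


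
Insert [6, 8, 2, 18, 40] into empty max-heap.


Insert 6: [6]
Insert 8: [8, 6]
Insert 2: [8, 6, 2]
Insert 18: [18, 8, 2, 6]
Insert 40: [40, 18, 2, 6, 8]

Final heap: [40, 18, 2, 6, 8]


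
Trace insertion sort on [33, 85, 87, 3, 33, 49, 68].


Initial: [33, 85, 87, 3, 33, 49, 68]
Insert 85: [33, 85, 87, 3, 33, 49, 68]
Insert 87: [33, 85, 87, 3, 33, 49, 68]
Insert 3: [3, 33, 85, 87, 33, 49, 68]
Insert 33: [3, 33, 33, 85, 87, 49, 68]
Insert 49: [3, 33, 33, 49, 85, 87, 68]
Insert 68: [3, 33, 33, 49, 68, 85, 87]

Sorted: [3, 33, 33, 49, 68, 85, 87]


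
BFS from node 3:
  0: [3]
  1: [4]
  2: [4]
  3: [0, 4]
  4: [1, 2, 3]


Visit 3, enqueue [0, 4]
Visit 0, enqueue []
Visit 4, enqueue [1, 2]
Visit 1, enqueue []
Visit 2, enqueue []

BFS order: [3, 0, 4, 1, 2]


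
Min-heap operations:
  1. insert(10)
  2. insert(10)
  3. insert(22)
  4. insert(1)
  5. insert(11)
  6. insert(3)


insert(10) -> [10]
insert(10) -> [10, 10]
insert(22) -> [10, 10, 22]
insert(1) -> [1, 10, 22, 10]
insert(11) -> [1, 10, 22, 10, 11]
insert(3) -> [1, 10, 3, 10, 11, 22]

Final heap: [1, 10, 3, 10, 11, 22]


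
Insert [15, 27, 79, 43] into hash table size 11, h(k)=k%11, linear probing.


Insert 15: h=4 -> slot 4
Insert 27: h=5 -> slot 5
Insert 79: h=2 -> slot 2
Insert 43: h=10 -> slot 10

Table: [None, None, 79, None, 15, 27, None, None, None, None, 43]


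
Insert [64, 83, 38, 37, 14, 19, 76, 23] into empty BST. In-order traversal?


Insert 64: root
Insert 83: R from 64
Insert 38: L from 64
Insert 37: L from 64 -> L from 38
Insert 14: L from 64 -> L from 38 -> L from 37
Insert 19: L from 64 -> L from 38 -> L from 37 -> R from 14
Insert 76: R from 64 -> L from 83
Insert 23: L from 64 -> L from 38 -> L from 37 -> R from 14 -> R from 19

In-order: [14, 19, 23, 37, 38, 64, 76, 83]


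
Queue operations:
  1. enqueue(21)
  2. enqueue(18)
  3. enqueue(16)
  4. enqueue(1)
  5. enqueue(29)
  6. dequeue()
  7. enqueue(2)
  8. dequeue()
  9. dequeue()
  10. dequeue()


enqueue(21) -> [21]
enqueue(18) -> [21, 18]
enqueue(16) -> [21, 18, 16]
enqueue(1) -> [21, 18, 16, 1]
enqueue(29) -> [21, 18, 16, 1, 29]
dequeue()->21, [18, 16, 1, 29]
enqueue(2) -> [18, 16, 1, 29, 2]
dequeue()->18, [16, 1, 29, 2]
dequeue()->16, [1, 29, 2]
dequeue()->1, [29, 2]

Final queue: [29, 2]


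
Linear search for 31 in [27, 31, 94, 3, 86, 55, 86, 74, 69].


i=0: 27!=31
i=1: 31==31 found!

Found at 1, 2 comps


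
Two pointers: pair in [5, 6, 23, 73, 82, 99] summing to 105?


lo=0(5)+hi=5(99)=104
lo=1(6)+hi=5(99)=105

Yes: 6+99=105


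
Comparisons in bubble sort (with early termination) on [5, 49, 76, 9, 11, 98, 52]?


Algorithm: bubble sort (with early termination)
Input: [5, 49, 76, 9, 11, 98, 52]
Sorted: [5, 9, 11, 49, 52, 76, 98]

15


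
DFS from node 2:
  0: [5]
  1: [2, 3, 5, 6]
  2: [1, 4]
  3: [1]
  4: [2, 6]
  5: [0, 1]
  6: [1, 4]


Visit 2, push [4, 1]
Visit 1, push [6, 5, 3]
Visit 3, push []
Visit 5, push [0]
Visit 0, push []
Visit 6, push [4]
Visit 4, push []

DFS order: [2, 1, 3, 5, 0, 6, 4]


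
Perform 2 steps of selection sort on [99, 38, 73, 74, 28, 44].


Initial: [99, 38, 73, 74, 28, 44]
Step 1: min=28 at 4
  Swap: [28, 38, 73, 74, 99, 44]
Step 2: min=38 at 1
  Swap: [28, 38, 73, 74, 99, 44]

After 2 steps: [28, 38, 73, 74, 99, 44]


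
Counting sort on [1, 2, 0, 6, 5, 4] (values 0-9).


Input: [1, 2, 0, 6, 5, 4]
Counts: [1, 1, 1, 0, 1, 1, 1, 0, 0, 0]

Sorted: [0, 1, 2, 4, 5, 6]


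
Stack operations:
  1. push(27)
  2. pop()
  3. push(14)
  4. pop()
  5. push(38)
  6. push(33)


push(27) -> [27]
pop()->27, []
push(14) -> [14]
pop()->14, []
push(38) -> [38]
push(33) -> [38, 33]

Final stack: [38, 33]


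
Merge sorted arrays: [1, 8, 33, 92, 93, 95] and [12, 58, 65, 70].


Take 1 from A
Take 8 from A
Take 12 from B
Take 33 from A
Take 58 from B
Take 65 from B
Take 70 from B

Merged: [1, 8, 12, 33, 58, 65, 70, 92, 93, 95]


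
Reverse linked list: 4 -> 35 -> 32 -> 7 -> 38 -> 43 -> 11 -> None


Step 1: curr=4, set curr.next=prev(None) | reversed so far: 4
Step 2: curr=35, set curr.next=prev(4) | reversed so far: 35 -> 4
Step 3: curr=32, set curr.next=prev(35) | reversed so far: 32 -> 35 -> 4
Step 4: curr=7, set curr.next=prev(32) | reversed so far: 7 -> 32 -> 35 -> 4
Step 5: curr=38, set curr.next=prev(7) | reversed so far: 38 -> 7 -> 32 -> 35 -> 4
Step 6: curr=43, set curr.next=prev(38) | reversed so far: 43 -> 38 -> 7 -> 32 -> 35 -> 4
Step 7: curr=11, set curr.next=prev(43) | reversed so far: 11 -> 43 -> 38 -> 7 -> 32 -> 35 -> 4

11 -> 43 -> 38 -> 7 -> 32 -> 35 -> 4 -> None


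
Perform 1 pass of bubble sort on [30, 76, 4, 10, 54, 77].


Initial: [30, 76, 4, 10, 54, 77]
Pass 1: [30, 4, 10, 54, 76, 77] (3 swaps)

After 1 pass: [30, 4, 10, 54, 76, 77]


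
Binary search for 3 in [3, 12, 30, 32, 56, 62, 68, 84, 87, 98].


Step 1: lo=0, hi=9, mid=4, val=56
Step 2: lo=0, hi=3, mid=1, val=12
Step 3: lo=0, hi=0, mid=0, val=3

Found at index 0


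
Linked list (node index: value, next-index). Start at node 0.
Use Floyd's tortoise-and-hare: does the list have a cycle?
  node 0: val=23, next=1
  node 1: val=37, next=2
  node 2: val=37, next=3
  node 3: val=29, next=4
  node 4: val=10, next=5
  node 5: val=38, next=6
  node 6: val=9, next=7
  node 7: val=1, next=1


Floyd's tortoise (slow, +1) and hare (fast, +2):
  init: slow=0, fast=0
  step 1: slow=1, fast=2
  step 2: slow=2, fast=4
  step 3: slow=3, fast=6
  step 4: slow=4, fast=1
  step 5: slow=5, fast=3
  step 6: slow=6, fast=5
  step 7: slow=7, fast=7
  slow == fast at node 7: cycle detected

Cycle: yes


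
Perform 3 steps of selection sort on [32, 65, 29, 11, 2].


Initial: [32, 65, 29, 11, 2]
Step 1: min=2 at 4
  Swap: [2, 65, 29, 11, 32]
Step 2: min=11 at 3
  Swap: [2, 11, 29, 65, 32]
Step 3: min=29 at 2
  Swap: [2, 11, 29, 65, 32]

After 3 steps: [2, 11, 29, 65, 32]


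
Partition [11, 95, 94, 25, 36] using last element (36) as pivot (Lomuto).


Pivot: 36
  11 <= 36: advance i (no swap)
  25 <= 36: swap -> [11, 25, 94, 95, 36]
Place pivot at 2: [11, 25, 36, 95, 94]

Partitioned: [11, 25, 36, 95, 94]


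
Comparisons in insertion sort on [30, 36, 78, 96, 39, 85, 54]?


Algorithm: insertion sort
Input: [30, 36, 78, 96, 39, 85, 54]
Sorted: [30, 36, 39, 54, 78, 85, 96]

12


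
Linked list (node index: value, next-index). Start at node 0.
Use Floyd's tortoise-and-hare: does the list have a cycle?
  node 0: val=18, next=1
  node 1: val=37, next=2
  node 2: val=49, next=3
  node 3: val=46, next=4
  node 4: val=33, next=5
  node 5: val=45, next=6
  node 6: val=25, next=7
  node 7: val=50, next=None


Floyd's tortoise (slow, +1) and hare (fast, +2):
  init: slow=0, fast=0
  step 1: slow=1, fast=2
  step 2: slow=2, fast=4
  step 3: slow=3, fast=6
  step 4: fast 6->7->None, no cycle

Cycle: no


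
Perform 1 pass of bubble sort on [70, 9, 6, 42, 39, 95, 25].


Initial: [70, 9, 6, 42, 39, 95, 25]
Pass 1: [9, 6, 42, 39, 70, 25, 95] (5 swaps)

After 1 pass: [9, 6, 42, 39, 70, 25, 95]


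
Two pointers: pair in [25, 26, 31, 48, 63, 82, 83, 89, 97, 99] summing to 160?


lo=0(25)+hi=9(99)=124
lo=1(26)+hi=9(99)=125
lo=2(31)+hi=9(99)=130
lo=3(48)+hi=9(99)=147
lo=4(63)+hi=9(99)=162
lo=4(63)+hi=8(97)=160

Yes: 63+97=160


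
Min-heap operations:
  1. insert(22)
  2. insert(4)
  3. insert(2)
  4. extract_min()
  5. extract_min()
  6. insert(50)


insert(22) -> [22]
insert(4) -> [4, 22]
insert(2) -> [2, 22, 4]
extract_min()->2, [4, 22]
extract_min()->4, [22]
insert(50) -> [22, 50]

Final heap: [22, 50]


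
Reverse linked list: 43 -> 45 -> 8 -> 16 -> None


Step 1: curr=43, set curr.next=prev(None) | reversed so far: 43
Step 2: curr=45, set curr.next=prev(43) | reversed so far: 45 -> 43
Step 3: curr=8, set curr.next=prev(45) | reversed so far: 8 -> 45 -> 43
Step 4: curr=16, set curr.next=prev(8) | reversed so far: 16 -> 8 -> 45 -> 43

16 -> 8 -> 45 -> 43 -> None


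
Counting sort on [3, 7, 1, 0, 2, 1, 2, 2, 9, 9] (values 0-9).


Input: [3, 7, 1, 0, 2, 1, 2, 2, 9, 9]
Counts: [1, 2, 3, 1, 0, 0, 0, 1, 0, 2]

Sorted: [0, 1, 1, 2, 2, 2, 3, 7, 9, 9]


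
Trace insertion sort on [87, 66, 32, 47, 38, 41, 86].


Initial: [87, 66, 32, 47, 38, 41, 86]
Insert 66: [66, 87, 32, 47, 38, 41, 86]
Insert 32: [32, 66, 87, 47, 38, 41, 86]
Insert 47: [32, 47, 66, 87, 38, 41, 86]
Insert 38: [32, 38, 47, 66, 87, 41, 86]
Insert 41: [32, 38, 41, 47, 66, 87, 86]
Insert 86: [32, 38, 41, 47, 66, 86, 87]

Sorted: [32, 38, 41, 47, 66, 86, 87]


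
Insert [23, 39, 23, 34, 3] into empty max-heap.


Insert 23: [23]
Insert 39: [39, 23]
Insert 23: [39, 23, 23]
Insert 34: [39, 34, 23, 23]
Insert 3: [39, 34, 23, 23, 3]

Final heap: [39, 34, 23, 23, 3]


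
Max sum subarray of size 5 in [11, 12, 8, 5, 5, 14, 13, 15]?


[0:5]: 41
[1:6]: 44
[2:7]: 45
[3:8]: 52

Max: 52 at [3:8]


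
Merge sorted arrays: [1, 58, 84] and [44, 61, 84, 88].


Take 1 from A
Take 44 from B
Take 58 from A
Take 61 from B
Take 84 from A

Merged: [1, 44, 58, 61, 84, 84, 88]


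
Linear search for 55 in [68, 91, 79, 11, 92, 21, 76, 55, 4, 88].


i=0: 68!=55
i=1: 91!=55
i=2: 79!=55
i=3: 11!=55
i=4: 92!=55
i=5: 21!=55
i=6: 76!=55
i=7: 55==55 found!

Found at 7, 8 comps


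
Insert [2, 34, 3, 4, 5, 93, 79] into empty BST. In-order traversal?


Insert 2: root
Insert 34: R from 2
Insert 3: R from 2 -> L from 34
Insert 4: R from 2 -> L from 34 -> R from 3
Insert 5: R from 2 -> L from 34 -> R from 3 -> R from 4
Insert 93: R from 2 -> R from 34
Insert 79: R from 2 -> R from 34 -> L from 93

In-order: [2, 3, 4, 5, 34, 79, 93]


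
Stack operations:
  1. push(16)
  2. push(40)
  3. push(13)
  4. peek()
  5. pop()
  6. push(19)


push(16) -> [16]
push(40) -> [16, 40]
push(13) -> [16, 40, 13]
peek()->13
pop()->13, [16, 40]
push(19) -> [16, 40, 19]

Final stack: [16, 40, 19]


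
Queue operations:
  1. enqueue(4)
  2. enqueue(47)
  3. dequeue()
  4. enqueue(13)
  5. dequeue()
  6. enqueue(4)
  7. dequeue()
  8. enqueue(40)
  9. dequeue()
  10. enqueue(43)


enqueue(4) -> [4]
enqueue(47) -> [4, 47]
dequeue()->4, [47]
enqueue(13) -> [47, 13]
dequeue()->47, [13]
enqueue(4) -> [13, 4]
dequeue()->13, [4]
enqueue(40) -> [4, 40]
dequeue()->4, [40]
enqueue(43) -> [40, 43]

Final queue: [40, 43]


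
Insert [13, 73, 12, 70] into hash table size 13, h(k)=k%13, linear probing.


Insert 13: h=0 -> slot 0
Insert 73: h=8 -> slot 8
Insert 12: h=12 -> slot 12
Insert 70: h=5 -> slot 5

Table: [13, None, None, None, None, 70, None, None, 73, None, None, None, 12]


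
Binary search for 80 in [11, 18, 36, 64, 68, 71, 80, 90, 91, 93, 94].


Step 1: lo=0, hi=10, mid=5, val=71
Step 2: lo=6, hi=10, mid=8, val=91
Step 3: lo=6, hi=7, mid=6, val=80

Found at index 6


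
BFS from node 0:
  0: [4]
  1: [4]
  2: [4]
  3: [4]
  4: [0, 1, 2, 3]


Visit 0, enqueue [4]
Visit 4, enqueue [1, 2, 3]
Visit 1, enqueue []
Visit 2, enqueue []
Visit 3, enqueue []

BFS order: [0, 4, 1, 2, 3]


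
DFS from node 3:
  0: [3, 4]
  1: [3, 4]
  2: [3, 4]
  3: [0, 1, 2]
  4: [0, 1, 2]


Visit 3, push [2, 1, 0]
Visit 0, push [4]
Visit 4, push [2, 1]
Visit 1, push []
Visit 2, push []

DFS order: [3, 0, 4, 1, 2]


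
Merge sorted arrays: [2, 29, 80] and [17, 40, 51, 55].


Take 2 from A
Take 17 from B
Take 29 from A
Take 40 from B
Take 51 from B
Take 55 from B

Merged: [2, 17, 29, 40, 51, 55, 80]


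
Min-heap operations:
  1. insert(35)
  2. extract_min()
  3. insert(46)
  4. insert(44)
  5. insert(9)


insert(35) -> [35]
extract_min()->35, []
insert(46) -> [46]
insert(44) -> [44, 46]
insert(9) -> [9, 46, 44]

Final heap: [9, 46, 44]


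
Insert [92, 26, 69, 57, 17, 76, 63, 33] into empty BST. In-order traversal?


Insert 92: root
Insert 26: L from 92
Insert 69: L from 92 -> R from 26
Insert 57: L from 92 -> R from 26 -> L from 69
Insert 17: L from 92 -> L from 26
Insert 76: L from 92 -> R from 26 -> R from 69
Insert 63: L from 92 -> R from 26 -> L from 69 -> R from 57
Insert 33: L from 92 -> R from 26 -> L from 69 -> L from 57

In-order: [17, 26, 33, 57, 63, 69, 76, 92]


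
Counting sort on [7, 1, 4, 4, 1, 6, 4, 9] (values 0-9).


Input: [7, 1, 4, 4, 1, 6, 4, 9]
Counts: [0, 2, 0, 0, 3, 0, 1, 1, 0, 1]

Sorted: [1, 1, 4, 4, 4, 6, 7, 9]


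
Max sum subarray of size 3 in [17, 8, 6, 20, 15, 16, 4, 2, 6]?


[0:3]: 31
[1:4]: 34
[2:5]: 41
[3:6]: 51
[4:7]: 35
[5:8]: 22
[6:9]: 12

Max: 51 at [3:6]


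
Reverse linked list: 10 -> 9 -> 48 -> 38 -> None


Step 1: curr=10, set curr.next=prev(None) | reversed so far: 10
Step 2: curr=9, set curr.next=prev(10) | reversed so far: 9 -> 10
Step 3: curr=48, set curr.next=prev(9) | reversed so far: 48 -> 9 -> 10
Step 4: curr=38, set curr.next=prev(48) | reversed so far: 38 -> 48 -> 9 -> 10

38 -> 48 -> 9 -> 10 -> None


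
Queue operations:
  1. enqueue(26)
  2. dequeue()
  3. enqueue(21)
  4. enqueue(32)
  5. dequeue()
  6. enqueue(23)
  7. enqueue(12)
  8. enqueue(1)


enqueue(26) -> [26]
dequeue()->26, []
enqueue(21) -> [21]
enqueue(32) -> [21, 32]
dequeue()->21, [32]
enqueue(23) -> [32, 23]
enqueue(12) -> [32, 23, 12]
enqueue(1) -> [32, 23, 12, 1]

Final queue: [32, 23, 12, 1]


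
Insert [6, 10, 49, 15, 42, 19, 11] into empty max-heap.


Insert 6: [6]
Insert 10: [10, 6]
Insert 49: [49, 6, 10]
Insert 15: [49, 15, 10, 6]
Insert 42: [49, 42, 10, 6, 15]
Insert 19: [49, 42, 19, 6, 15, 10]
Insert 11: [49, 42, 19, 6, 15, 10, 11]

Final heap: [49, 42, 19, 6, 15, 10, 11]


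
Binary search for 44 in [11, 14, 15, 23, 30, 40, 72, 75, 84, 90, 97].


Step 1: lo=0, hi=10, mid=5, val=40
Step 2: lo=6, hi=10, mid=8, val=84
Step 3: lo=6, hi=7, mid=6, val=72

Not found


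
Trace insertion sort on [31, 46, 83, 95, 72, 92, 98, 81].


Initial: [31, 46, 83, 95, 72, 92, 98, 81]
Insert 46: [31, 46, 83, 95, 72, 92, 98, 81]
Insert 83: [31, 46, 83, 95, 72, 92, 98, 81]
Insert 95: [31, 46, 83, 95, 72, 92, 98, 81]
Insert 72: [31, 46, 72, 83, 95, 92, 98, 81]
Insert 92: [31, 46, 72, 83, 92, 95, 98, 81]
Insert 98: [31, 46, 72, 83, 92, 95, 98, 81]
Insert 81: [31, 46, 72, 81, 83, 92, 95, 98]

Sorted: [31, 46, 72, 81, 83, 92, 95, 98]


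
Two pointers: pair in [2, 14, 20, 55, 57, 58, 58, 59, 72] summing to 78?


lo=0(2)+hi=8(72)=74
lo=1(14)+hi=8(72)=86
lo=1(14)+hi=7(59)=73
lo=2(20)+hi=7(59)=79
lo=2(20)+hi=6(58)=78

Yes: 20+58=78


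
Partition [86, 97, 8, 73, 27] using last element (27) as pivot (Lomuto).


Pivot: 27
  8 <= 27: swap -> [8, 97, 86, 73, 27]
Place pivot at 1: [8, 27, 86, 73, 97]

Partitioned: [8, 27, 86, 73, 97]


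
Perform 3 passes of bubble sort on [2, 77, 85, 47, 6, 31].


Initial: [2, 77, 85, 47, 6, 31]
Pass 1: [2, 77, 47, 6, 31, 85] (3 swaps)
Pass 2: [2, 47, 6, 31, 77, 85] (3 swaps)
Pass 3: [2, 6, 31, 47, 77, 85] (2 swaps)

After 3 passes: [2, 6, 31, 47, 77, 85]


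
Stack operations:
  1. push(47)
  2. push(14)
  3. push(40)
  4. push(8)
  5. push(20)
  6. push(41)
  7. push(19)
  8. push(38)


push(47) -> [47]
push(14) -> [47, 14]
push(40) -> [47, 14, 40]
push(8) -> [47, 14, 40, 8]
push(20) -> [47, 14, 40, 8, 20]
push(41) -> [47, 14, 40, 8, 20, 41]
push(19) -> [47, 14, 40, 8, 20, 41, 19]
push(38) -> [47, 14, 40, 8, 20, 41, 19, 38]

Final stack: [47, 14, 40, 8, 20, 41, 19, 38]


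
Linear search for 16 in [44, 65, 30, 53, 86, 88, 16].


i=0: 44!=16
i=1: 65!=16
i=2: 30!=16
i=3: 53!=16
i=4: 86!=16
i=5: 88!=16
i=6: 16==16 found!

Found at 6, 7 comps


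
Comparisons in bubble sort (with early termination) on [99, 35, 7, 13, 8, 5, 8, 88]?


Algorithm: bubble sort (with early termination)
Input: [99, 35, 7, 13, 8, 5, 8, 88]
Sorted: [5, 7, 8, 8, 13, 35, 88, 99]

27


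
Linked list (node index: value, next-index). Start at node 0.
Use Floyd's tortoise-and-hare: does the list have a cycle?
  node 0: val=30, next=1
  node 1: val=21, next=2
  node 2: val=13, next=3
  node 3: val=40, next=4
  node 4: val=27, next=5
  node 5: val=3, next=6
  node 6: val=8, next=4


Floyd's tortoise (slow, +1) and hare (fast, +2):
  init: slow=0, fast=0
  step 1: slow=1, fast=2
  step 2: slow=2, fast=4
  step 3: slow=3, fast=6
  step 4: slow=4, fast=5
  step 5: slow=5, fast=4
  step 6: slow=6, fast=6
  slow == fast at node 6: cycle detected

Cycle: yes


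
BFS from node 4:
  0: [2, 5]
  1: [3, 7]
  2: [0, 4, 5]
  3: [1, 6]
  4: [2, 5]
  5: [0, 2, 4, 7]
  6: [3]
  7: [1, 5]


Visit 4, enqueue [2, 5]
Visit 2, enqueue [0]
Visit 5, enqueue [7]
Visit 0, enqueue []
Visit 7, enqueue [1]
Visit 1, enqueue [3]
Visit 3, enqueue [6]
Visit 6, enqueue []

BFS order: [4, 2, 5, 0, 7, 1, 3, 6]


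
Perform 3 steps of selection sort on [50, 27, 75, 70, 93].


Initial: [50, 27, 75, 70, 93]
Step 1: min=27 at 1
  Swap: [27, 50, 75, 70, 93]
Step 2: min=50 at 1
  Swap: [27, 50, 75, 70, 93]
Step 3: min=70 at 3
  Swap: [27, 50, 70, 75, 93]

After 3 steps: [27, 50, 70, 75, 93]


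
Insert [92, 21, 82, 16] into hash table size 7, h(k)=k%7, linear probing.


Insert 92: h=1 -> slot 1
Insert 21: h=0 -> slot 0
Insert 82: h=5 -> slot 5
Insert 16: h=2 -> slot 2

Table: [21, 92, 16, None, None, 82, None]


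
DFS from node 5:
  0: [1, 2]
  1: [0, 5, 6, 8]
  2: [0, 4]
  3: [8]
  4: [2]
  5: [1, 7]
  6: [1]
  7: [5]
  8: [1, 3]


Visit 5, push [7, 1]
Visit 1, push [8, 6, 0]
Visit 0, push [2]
Visit 2, push [4]
Visit 4, push []
Visit 6, push []
Visit 8, push [3]
Visit 3, push []
Visit 7, push []

DFS order: [5, 1, 0, 2, 4, 6, 8, 3, 7]


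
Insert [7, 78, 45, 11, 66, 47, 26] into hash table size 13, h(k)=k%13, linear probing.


Insert 7: h=7 -> slot 7
Insert 78: h=0 -> slot 0
Insert 45: h=6 -> slot 6
Insert 11: h=11 -> slot 11
Insert 66: h=1 -> slot 1
Insert 47: h=8 -> slot 8
Insert 26: h=0, 2 probes -> slot 2

Table: [78, 66, 26, None, None, None, 45, 7, 47, None, None, 11, None]


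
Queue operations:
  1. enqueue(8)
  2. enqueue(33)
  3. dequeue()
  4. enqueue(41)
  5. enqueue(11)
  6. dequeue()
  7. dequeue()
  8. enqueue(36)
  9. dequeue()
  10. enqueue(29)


enqueue(8) -> [8]
enqueue(33) -> [8, 33]
dequeue()->8, [33]
enqueue(41) -> [33, 41]
enqueue(11) -> [33, 41, 11]
dequeue()->33, [41, 11]
dequeue()->41, [11]
enqueue(36) -> [11, 36]
dequeue()->11, [36]
enqueue(29) -> [36, 29]

Final queue: [36, 29]


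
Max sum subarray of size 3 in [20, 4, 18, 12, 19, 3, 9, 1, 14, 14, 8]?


[0:3]: 42
[1:4]: 34
[2:5]: 49
[3:6]: 34
[4:7]: 31
[5:8]: 13
[6:9]: 24
[7:10]: 29
[8:11]: 36

Max: 49 at [2:5]


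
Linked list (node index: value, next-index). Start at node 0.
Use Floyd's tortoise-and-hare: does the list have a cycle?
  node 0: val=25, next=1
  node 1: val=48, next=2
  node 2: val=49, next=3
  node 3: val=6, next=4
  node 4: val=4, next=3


Floyd's tortoise (slow, +1) and hare (fast, +2):
  init: slow=0, fast=0
  step 1: slow=1, fast=2
  step 2: slow=2, fast=4
  step 3: slow=3, fast=4
  step 4: slow=4, fast=4
  slow == fast at node 4: cycle detected

Cycle: yes


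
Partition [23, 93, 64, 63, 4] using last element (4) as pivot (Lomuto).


Pivot: 4
Place pivot at 0: [4, 93, 64, 63, 23]

Partitioned: [4, 93, 64, 63, 23]


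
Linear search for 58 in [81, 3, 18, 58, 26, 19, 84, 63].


i=0: 81!=58
i=1: 3!=58
i=2: 18!=58
i=3: 58==58 found!

Found at 3, 4 comps


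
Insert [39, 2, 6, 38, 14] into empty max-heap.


Insert 39: [39]
Insert 2: [39, 2]
Insert 6: [39, 2, 6]
Insert 38: [39, 38, 6, 2]
Insert 14: [39, 38, 6, 2, 14]

Final heap: [39, 38, 6, 2, 14]


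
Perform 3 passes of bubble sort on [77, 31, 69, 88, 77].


Initial: [77, 31, 69, 88, 77]
Pass 1: [31, 69, 77, 77, 88] (3 swaps)
Pass 2: [31, 69, 77, 77, 88] (0 swaps)
Pass 3: [31, 69, 77, 77, 88] (0 swaps)

After 3 passes: [31, 69, 77, 77, 88]


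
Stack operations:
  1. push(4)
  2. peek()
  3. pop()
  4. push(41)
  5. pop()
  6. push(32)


push(4) -> [4]
peek()->4
pop()->4, []
push(41) -> [41]
pop()->41, []
push(32) -> [32]

Final stack: [32]


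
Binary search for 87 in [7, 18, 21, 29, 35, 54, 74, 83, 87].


Step 1: lo=0, hi=8, mid=4, val=35
Step 2: lo=5, hi=8, mid=6, val=74
Step 3: lo=7, hi=8, mid=7, val=83
Step 4: lo=8, hi=8, mid=8, val=87

Found at index 8


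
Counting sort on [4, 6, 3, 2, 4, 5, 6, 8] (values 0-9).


Input: [4, 6, 3, 2, 4, 5, 6, 8]
Counts: [0, 0, 1, 1, 2, 1, 2, 0, 1, 0]

Sorted: [2, 3, 4, 4, 5, 6, 6, 8]


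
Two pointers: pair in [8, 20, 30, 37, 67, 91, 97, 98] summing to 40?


lo=0(8)+hi=7(98)=106
lo=0(8)+hi=6(97)=105
lo=0(8)+hi=5(91)=99
lo=0(8)+hi=4(67)=75
lo=0(8)+hi=3(37)=45
lo=0(8)+hi=2(30)=38
lo=1(20)+hi=2(30)=50

No pair found


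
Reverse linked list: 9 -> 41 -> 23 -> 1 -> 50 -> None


Step 1: curr=9, set curr.next=prev(None) | reversed so far: 9
Step 2: curr=41, set curr.next=prev(9) | reversed so far: 41 -> 9
Step 3: curr=23, set curr.next=prev(41) | reversed so far: 23 -> 41 -> 9
Step 4: curr=1, set curr.next=prev(23) | reversed so far: 1 -> 23 -> 41 -> 9
Step 5: curr=50, set curr.next=prev(1) | reversed so far: 50 -> 1 -> 23 -> 41 -> 9

50 -> 1 -> 23 -> 41 -> 9 -> None


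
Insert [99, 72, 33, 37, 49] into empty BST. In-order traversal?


Insert 99: root
Insert 72: L from 99
Insert 33: L from 99 -> L from 72
Insert 37: L from 99 -> L from 72 -> R from 33
Insert 49: L from 99 -> L from 72 -> R from 33 -> R from 37

In-order: [33, 37, 49, 72, 99]


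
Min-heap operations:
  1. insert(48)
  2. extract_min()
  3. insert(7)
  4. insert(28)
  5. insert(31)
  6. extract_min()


insert(48) -> [48]
extract_min()->48, []
insert(7) -> [7]
insert(28) -> [7, 28]
insert(31) -> [7, 28, 31]
extract_min()->7, [28, 31]

Final heap: [28, 31]


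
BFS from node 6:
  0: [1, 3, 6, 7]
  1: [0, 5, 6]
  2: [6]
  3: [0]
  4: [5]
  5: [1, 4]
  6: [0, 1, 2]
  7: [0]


Visit 6, enqueue [0, 1, 2]
Visit 0, enqueue [3, 7]
Visit 1, enqueue [5]
Visit 2, enqueue []
Visit 3, enqueue []
Visit 7, enqueue []
Visit 5, enqueue [4]
Visit 4, enqueue []

BFS order: [6, 0, 1, 2, 3, 7, 5, 4]


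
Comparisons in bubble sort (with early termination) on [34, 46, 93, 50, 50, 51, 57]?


Algorithm: bubble sort (with early termination)
Input: [34, 46, 93, 50, 50, 51, 57]
Sorted: [34, 46, 50, 50, 51, 57, 93]

11


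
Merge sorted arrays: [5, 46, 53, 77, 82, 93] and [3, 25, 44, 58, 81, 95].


Take 3 from B
Take 5 from A
Take 25 from B
Take 44 from B
Take 46 from A
Take 53 from A
Take 58 from B
Take 77 from A
Take 81 from B
Take 82 from A
Take 93 from A

Merged: [3, 5, 25, 44, 46, 53, 58, 77, 81, 82, 93, 95]


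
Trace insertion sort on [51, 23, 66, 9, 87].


Initial: [51, 23, 66, 9, 87]
Insert 23: [23, 51, 66, 9, 87]
Insert 66: [23, 51, 66, 9, 87]
Insert 9: [9, 23, 51, 66, 87]
Insert 87: [9, 23, 51, 66, 87]

Sorted: [9, 23, 51, 66, 87]


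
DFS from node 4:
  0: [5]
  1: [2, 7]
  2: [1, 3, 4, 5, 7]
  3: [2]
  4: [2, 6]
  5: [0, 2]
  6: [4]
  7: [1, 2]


Visit 4, push [6, 2]
Visit 2, push [7, 5, 3, 1]
Visit 1, push [7]
Visit 7, push []
Visit 3, push []
Visit 5, push [0]
Visit 0, push []
Visit 6, push []

DFS order: [4, 2, 1, 7, 3, 5, 0, 6]


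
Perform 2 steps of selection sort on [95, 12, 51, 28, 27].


Initial: [95, 12, 51, 28, 27]
Step 1: min=12 at 1
  Swap: [12, 95, 51, 28, 27]
Step 2: min=27 at 4
  Swap: [12, 27, 51, 28, 95]

After 2 steps: [12, 27, 51, 28, 95]


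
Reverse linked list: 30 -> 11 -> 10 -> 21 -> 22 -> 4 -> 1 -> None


Step 1: curr=30, set curr.next=prev(None) | reversed so far: 30
Step 2: curr=11, set curr.next=prev(30) | reversed so far: 11 -> 30
Step 3: curr=10, set curr.next=prev(11) | reversed so far: 10 -> 11 -> 30
Step 4: curr=21, set curr.next=prev(10) | reversed so far: 21 -> 10 -> 11 -> 30
Step 5: curr=22, set curr.next=prev(21) | reversed so far: 22 -> 21 -> 10 -> 11 -> 30
Step 6: curr=4, set curr.next=prev(22) | reversed so far: 4 -> 22 -> 21 -> 10 -> 11 -> 30
Step 7: curr=1, set curr.next=prev(4) | reversed so far: 1 -> 4 -> 22 -> 21 -> 10 -> 11 -> 30

1 -> 4 -> 22 -> 21 -> 10 -> 11 -> 30 -> None


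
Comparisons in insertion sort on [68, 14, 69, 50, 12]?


Algorithm: insertion sort
Input: [68, 14, 69, 50, 12]
Sorted: [12, 14, 50, 68, 69]

9


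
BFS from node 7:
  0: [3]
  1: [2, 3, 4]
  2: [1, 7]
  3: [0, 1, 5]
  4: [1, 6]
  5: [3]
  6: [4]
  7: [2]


Visit 7, enqueue [2]
Visit 2, enqueue [1]
Visit 1, enqueue [3, 4]
Visit 3, enqueue [0, 5]
Visit 4, enqueue [6]
Visit 0, enqueue []
Visit 5, enqueue []
Visit 6, enqueue []

BFS order: [7, 2, 1, 3, 4, 0, 5, 6]


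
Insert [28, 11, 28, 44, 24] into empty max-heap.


Insert 28: [28]
Insert 11: [28, 11]
Insert 28: [28, 11, 28]
Insert 44: [44, 28, 28, 11]
Insert 24: [44, 28, 28, 11, 24]

Final heap: [44, 28, 28, 11, 24]


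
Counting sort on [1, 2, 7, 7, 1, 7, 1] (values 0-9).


Input: [1, 2, 7, 7, 1, 7, 1]
Counts: [0, 3, 1, 0, 0, 0, 0, 3, 0, 0]

Sorted: [1, 1, 1, 2, 7, 7, 7]


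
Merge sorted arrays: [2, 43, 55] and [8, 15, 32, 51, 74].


Take 2 from A
Take 8 from B
Take 15 from B
Take 32 from B
Take 43 from A
Take 51 from B
Take 55 from A

Merged: [2, 8, 15, 32, 43, 51, 55, 74]


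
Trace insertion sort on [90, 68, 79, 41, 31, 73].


Initial: [90, 68, 79, 41, 31, 73]
Insert 68: [68, 90, 79, 41, 31, 73]
Insert 79: [68, 79, 90, 41, 31, 73]
Insert 41: [41, 68, 79, 90, 31, 73]
Insert 31: [31, 41, 68, 79, 90, 73]
Insert 73: [31, 41, 68, 73, 79, 90]

Sorted: [31, 41, 68, 73, 79, 90]


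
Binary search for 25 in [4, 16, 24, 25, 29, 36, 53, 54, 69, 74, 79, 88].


Step 1: lo=0, hi=11, mid=5, val=36
Step 2: lo=0, hi=4, mid=2, val=24
Step 3: lo=3, hi=4, mid=3, val=25

Found at index 3


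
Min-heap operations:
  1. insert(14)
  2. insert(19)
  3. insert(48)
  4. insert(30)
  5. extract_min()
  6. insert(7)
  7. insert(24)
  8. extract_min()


insert(14) -> [14]
insert(19) -> [14, 19]
insert(48) -> [14, 19, 48]
insert(30) -> [14, 19, 48, 30]
extract_min()->14, [19, 30, 48]
insert(7) -> [7, 19, 48, 30]
insert(24) -> [7, 19, 48, 30, 24]
extract_min()->7, [19, 24, 48, 30]

Final heap: [19, 24, 48, 30]


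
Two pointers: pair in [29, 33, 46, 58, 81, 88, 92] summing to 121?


lo=0(29)+hi=6(92)=121

Yes: 29+92=121


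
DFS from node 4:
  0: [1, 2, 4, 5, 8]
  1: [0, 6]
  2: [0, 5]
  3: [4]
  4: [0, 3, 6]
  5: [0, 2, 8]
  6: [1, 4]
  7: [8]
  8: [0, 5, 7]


Visit 4, push [6, 3, 0]
Visit 0, push [8, 5, 2, 1]
Visit 1, push [6]
Visit 6, push []
Visit 2, push [5]
Visit 5, push [8]
Visit 8, push [7]
Visit 7, push []
Visit 3, push []

DFS order: [4, 0, 1, 6, 2, 5, 8, 7, 3]


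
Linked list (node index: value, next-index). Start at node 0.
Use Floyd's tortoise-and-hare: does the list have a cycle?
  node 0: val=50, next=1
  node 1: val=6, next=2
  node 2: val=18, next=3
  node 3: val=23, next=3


Floyd's tortoise (slow, +1) and hare (fast, +2):
  init: slow=0, fast=0
  step 1: slow=1, fast=2
  step 2: slow=2, fast=3
  step 3: slow=3, fast=3
  slow == fast at node 3: cycle detected

Cycle: yes


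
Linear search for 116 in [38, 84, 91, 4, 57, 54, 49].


i=0: 38!=116
i=1: 84!=116
i=2: 91!=116
i=3: 4!=116
i=4: 57!=116
i=5: 54!=116
i=6: 49!=116

Not found, 7 comps


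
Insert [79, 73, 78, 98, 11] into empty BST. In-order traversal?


Insert 79: root
Insert 73: L from 79
Insert 78: L from 79 -> R from 73
Insert 98: R from 79
Insert 11: L from 79 -> L from 73

In-order: [11, 73, 78, 79, 98]


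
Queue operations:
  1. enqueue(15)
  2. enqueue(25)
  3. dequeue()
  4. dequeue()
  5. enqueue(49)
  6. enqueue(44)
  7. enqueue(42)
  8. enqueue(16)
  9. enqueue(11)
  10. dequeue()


enqueue(15) -> [15]
enqueue(25) -> [15, 25]
dequeue()->15, [25]
dequeue()->25, []
enqueue(49) -> [49]
enqueue(44) -> [49, 44]
enqueue(42) -> [49, 44, 42]
enqueue(16) -> [49, 44, 42, 16]
enqueue(11) -> [49, 44, 42, 16, 11]
dequeue()->49, [44, 42, 16, 11]

Final queue: [44, 42, 16, 11]


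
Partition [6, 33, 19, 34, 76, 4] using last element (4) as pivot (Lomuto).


Pivot: 4
Place pivot at 0: [4, 33, 19, 34, 76, 6]

Partitioned: [4, 33, 19, 34, 76, 6]


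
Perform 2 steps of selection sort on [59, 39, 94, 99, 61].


Initial: [59, 39, 94, 99, 61]
Step 1: min=39 at 1
  Swap: [39, 59, 94, 99, 61]
Step 2: min=59 at 1
  Swap: [39, 59, 94, 99, 61]

After 2 steps: [39, 59, 94, 99, 61]


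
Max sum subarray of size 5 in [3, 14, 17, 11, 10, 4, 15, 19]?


[0:5]: 55
[1:6]: 56
[2:7]: 57
[3:8]: 59

Max: 59 at [3:8]


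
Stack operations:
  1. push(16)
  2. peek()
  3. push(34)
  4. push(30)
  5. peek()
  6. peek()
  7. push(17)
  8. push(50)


push(16) -> [16]
peek()->16
push(34) -> [16, 34]
push(30) -> [16, 34, 30]
peek()->30
peek()->30
push(17) -> [16, 34, 30, 17]
push(50) -> [16, 34, 30, 17, 50]

Final stack: [16, 34, 30, 17, 50]


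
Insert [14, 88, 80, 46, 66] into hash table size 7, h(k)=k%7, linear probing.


Insert 14: h=0 -> slot 0
Insert 88: h=4 -> slot 4
Insert 80: h=3 -> slot 3
Insert 46: h=4, 1 probes -> slot 5
Insert 66: h=3, 3 probes -> slot 6

Table: [14, None, None, 80, 88, 46, 66]


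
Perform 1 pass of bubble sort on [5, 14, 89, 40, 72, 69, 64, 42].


Initial: [5, 14, 89, 40, 72, 69, 64, 42]
Pass 1: [5, 14, 40, 72, 69, 64, 42, 89] (5 swaps)

After 1 pass: [5, 14, 40, 72, 69, 64, 42, 89]


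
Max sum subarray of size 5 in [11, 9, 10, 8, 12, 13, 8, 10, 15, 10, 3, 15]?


[0:5]: 50
[1:6]: 52
[2:7]: 51
[3:8]: 51
[4:9]: 58
[5:10]: 56
[6:11]: 46
[7:12]: 53

Max: 58 at [4:9]


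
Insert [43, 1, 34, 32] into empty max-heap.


Insert 43: [43]
Insert 1: [43, 1]
Insert 34: [43, 1, 34]
Insert 32: [43, 32, 34, 1]

Final heap: [43, 32, 34, 1]


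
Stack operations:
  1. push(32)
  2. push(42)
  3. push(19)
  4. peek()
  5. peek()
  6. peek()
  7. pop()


push(32) -> [32]
push(42) -> [32, 42]
push(19) -> [32, 42, 19]
peek()->19
peek()->19
peek()->19
pop()->19, [32, 42]

Final stack: [32, 42]


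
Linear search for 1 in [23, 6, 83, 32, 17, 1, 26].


i=0: 23!=1
i=1: 6!=1
i=2: 83!=1
i=3: 32!=1
i=4: 17!=1
i=5: 1==1 found!

Found at 5, 6 comps


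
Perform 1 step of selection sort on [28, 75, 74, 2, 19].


Initial: [28, 75, 74, 2, 19]
Step 1: min=2 at 3
  Swap: [2, 75, 74, 28, 19]

After 1 step: [2, 75, 74, 28, 19]


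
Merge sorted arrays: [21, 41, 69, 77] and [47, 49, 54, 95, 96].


Take 21 from A
Take 41 from A
Take 47 from B
Take 49 from B
Take 54 from B
Take 69 from A
Take 77 from A

Merged: [21, 41, 47, 49, 54, 69, 77, 95, 96]


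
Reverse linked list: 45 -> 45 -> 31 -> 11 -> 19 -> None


Step 1: curr=45, set curr.next=prev(None) | reversed so far: 45
Step 2: curr=45, set curr.next=prev(45) | reversed so far: 45 -> 45
Step 3: curr=31, set curr.next=prev(45) | reversed so far: 31 -> 45 -> 45
Step 4: curr=11, set curr.next=prev(31) | reversed so far: 11 -> 31 -> 45 -> 45
Step 5: curr=19, set curr.next=prev(11) | reversed so far: 19 -> 11 -> 31 -> 45 -> 45

19 -> 11 -> 31 -> 45 -> 45 -> None


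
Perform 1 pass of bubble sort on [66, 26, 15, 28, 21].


Initial: [66, 26, 15, 28, 21]
Pass 1: [26, 15, 28, 21, 66] (4 swaps)

After 1 pass: [26, 15, 28, 21, 66]


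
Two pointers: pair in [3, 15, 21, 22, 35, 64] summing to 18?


lo=0(3)+hi=5(64)=67
lo=0(3)+hi=4(35)=38
lo=0(3)+hi=3(22)=25
lo=0(3)+hi=2(21)=24
lo=0(3)+hi=1(15)=18

Yes: 3+15=18


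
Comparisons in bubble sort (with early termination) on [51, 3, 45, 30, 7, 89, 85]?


Algorithm: bubble sort (with early termination)
Input: [51, 3, 45, 30, 7, 89, 85]
Sorted: [3, 7, 30, 45, 51, 85, 89]

18


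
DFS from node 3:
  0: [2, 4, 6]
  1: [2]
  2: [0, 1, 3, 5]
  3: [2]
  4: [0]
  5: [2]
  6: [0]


Visit 3, push [2]
Visit 2, push [5, 1, 0]
Visit 0, push [6, 4]
Visit 4, push []
Visit 6, push []
Visit 1, push []
Visit 5, push []

DFS order: [3, 2, 0, 4, 6, 1, 5]


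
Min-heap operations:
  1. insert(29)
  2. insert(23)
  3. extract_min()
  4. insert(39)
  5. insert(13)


insert(29) -> [29]
insert(23) -> [23, 29]
extract_min()->23, [29]
insert(39) -> [29, 39]
insert(13) -> [13, 39, 29]

Final heap: [13, 39, 29]


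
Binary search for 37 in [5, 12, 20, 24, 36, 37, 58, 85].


Step 1: lo=0, hi=7, mid=3, val=24
Step 2: lo=4, hi=7, mid=5, val=37

Found at index 5


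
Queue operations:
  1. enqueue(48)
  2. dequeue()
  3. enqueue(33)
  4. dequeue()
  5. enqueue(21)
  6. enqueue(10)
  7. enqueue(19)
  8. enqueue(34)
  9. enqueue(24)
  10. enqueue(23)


enqueue(48) -> [48]
dequeue()->48, []
enqueue(33) -> [33]
dequeue()->33, []
enqueue(21) -> [21]
enqueue(10) -> [21, 10]
enqueue(19) -> [21, 10, 19]
enqueue(34) -> [21, 10, 19, 34]
enqueue(24) -> [21, 10, 19, 34, 24]
enqueue(23) -> [21, 10, 19, 34, 24, 23]

Final queue: [21, 10, 19, 34, 24, 23]


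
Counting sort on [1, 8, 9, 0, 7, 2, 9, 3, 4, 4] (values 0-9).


Input: [1, 8, 9, 0, 7, 2, 9, 3, 4, 4]
Counts: [1, 1, 1, 1, 2, 0, 0, 1, 1, 2]

Sorted: [0, 1, 2, 3, 4, 4, 7, 8, 9, 9]
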